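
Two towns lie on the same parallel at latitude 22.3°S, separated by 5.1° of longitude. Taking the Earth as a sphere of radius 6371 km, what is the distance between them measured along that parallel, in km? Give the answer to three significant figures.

525 km

Arc length along a parallel = R cos φ · Δλ (with Δλ in radians).
= 6371 × cos 22.3° × (5.1° × π/180) = 6371 × 0.9252 × 0.08901 ≈ 525 km.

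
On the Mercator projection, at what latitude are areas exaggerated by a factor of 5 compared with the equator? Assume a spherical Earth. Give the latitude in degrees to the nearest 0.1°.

Mercator areal scale is sec²φ.
sec²φ = 5  ⇒  cos²φ = 0.2000  ⇒  cos φ = 0.4472.
φ = arccos(0.4472) ≈ 63.4°.

63.4°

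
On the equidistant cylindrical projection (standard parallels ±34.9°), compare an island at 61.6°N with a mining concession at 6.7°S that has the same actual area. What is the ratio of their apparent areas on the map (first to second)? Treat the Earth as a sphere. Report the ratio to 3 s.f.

2.09

With standard parallel φ₀ = 34.9°, the equirectangular projection gives x = Rλ cos φ₀, y = Rφ, so h = 1 and k = cos 34.9° / cos φ.
Areal scale at 61.6°: h·k = 1.000 × 1.724 = 1.724.
Areal scale at 6.7°: h·k = 1.000 × 0.8258 = 0.8258.
Ratio = 1.724/0.8258 ≈ 2.09.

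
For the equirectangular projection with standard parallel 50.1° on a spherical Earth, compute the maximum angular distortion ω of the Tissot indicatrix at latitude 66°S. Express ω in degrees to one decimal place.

25.9°

In the equirectangular projection with standard parallel φ₀ = 50.1° (x = Rλ cos φ₀, y = Rφ), meridians are true-scale (h = 1) and the parallel scale is k = cos φ₀ / cos φ.
At 66°: h = 1.000, k = 1.577; principal scales a = 1.577, b = 1.000.
sin(ω/2) = (a − b)/(a + b) = 0.5771/2.577 = 0.2239, so ω = 2 arcsin(0.2239) ≈ 25.9°.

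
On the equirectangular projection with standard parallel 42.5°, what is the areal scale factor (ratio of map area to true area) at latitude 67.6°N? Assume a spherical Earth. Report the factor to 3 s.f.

1.93

The equidistant cylindrical projection with φ₀ = 42.5° has h = 1 (meridians true) and k = cos φ₀ / cos φ along parallels.
Areal scale = h·k = 1 × cos φ₀ / cos φ; at 67.6°, h = 1.000, k = 1.935, so h·k = 1.935.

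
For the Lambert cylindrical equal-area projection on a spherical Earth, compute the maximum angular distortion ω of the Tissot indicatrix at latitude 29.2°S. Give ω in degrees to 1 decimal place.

15.5°

The Lambert cylindrical equal-area projection is the cylindrical equal-area projection with its standard parallel at the equator (φ₀ = 0). Cylindrical equal-area (φ₀ = 0°): h = cos φ / cos 0° along meridians, k = cos 0° / cos φ along parallels; h·k = 1.
At 29.2°: h = 0.8729, k = 1.146; principal scales a = 1.146, b = 0.8729.
sin(ω/2) = (a − b)/(a + b) = 0.2727/2.018 = 0.1351, so ω = 2 arcsin(0.1351) ≈ 15.5°.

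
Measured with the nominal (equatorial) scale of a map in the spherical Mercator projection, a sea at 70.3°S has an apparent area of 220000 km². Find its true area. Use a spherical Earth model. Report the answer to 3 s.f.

Mercator is conformal, so the point scale is isotropic: h = k = sec φ = 1/cos φ.
Areal scale = k² = sec²φ = 1/cos²(70.3°) = 1/0.3371² = 8.800.
True area = apparent / (areal scale) = 220000 / 8.800 ≈ 25000 km².

25000 km²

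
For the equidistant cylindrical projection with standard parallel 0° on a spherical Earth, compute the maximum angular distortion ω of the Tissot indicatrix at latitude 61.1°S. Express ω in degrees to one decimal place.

For the equirectangular projection with φ₀ = 0 (plate carrée), h = 1 along meridians and k = sec φ along parallels.
At 61.1°: h = 1.000, k = 2.069; principal scales a = 2.069, b = 1.000.
sin(ω/2) = (a − b)/(a + b) = 1.069/3.069 = 0.3484, so ω = 2 arcsin(0.3484) ≈ 40.8°.

40.8°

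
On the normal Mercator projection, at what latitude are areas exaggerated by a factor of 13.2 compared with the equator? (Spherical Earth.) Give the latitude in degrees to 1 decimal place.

74.0°

Mercator areal scale is sec²φ.
sec²φ = 13.2  ⇒  cos²φ = 0.07576  ⇒  cos φ = 0.2752.
φ = arccos(0.2752) ≈ 74.0°.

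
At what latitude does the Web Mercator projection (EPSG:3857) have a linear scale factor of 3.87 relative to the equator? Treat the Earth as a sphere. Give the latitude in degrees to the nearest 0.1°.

75.0°

Mercator scale is k = sec φ = 1/cos φ.
1/cos φ = 3.87  ⇒  cos φ = 0.2584  ⇒  φ = arccos(0.2584) ≈ 75.0°.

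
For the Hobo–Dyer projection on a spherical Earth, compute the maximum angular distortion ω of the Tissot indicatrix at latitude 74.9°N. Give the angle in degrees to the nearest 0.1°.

The Hobo–Dyer projection is cylindrical equal-area with φ₀ = 37.5°. A cylindrical equal-area projection with standard parallel φ₀ has meridian scale h = cos φ / cos φ₀ and parallel scale k = cos φ₀ / cos φ (so areas are preserved, h·k = 1).
At 74.9°: h = 0.3284, k = 3.045; principal scales a = 3.045, b = 0.3284.
sin(ω/2) = (a − b)/(a + b) = 2.717/3.374 = 0.8053, so ω = 2 arcsin(0.8053) ≈ 107.3°.

107.3°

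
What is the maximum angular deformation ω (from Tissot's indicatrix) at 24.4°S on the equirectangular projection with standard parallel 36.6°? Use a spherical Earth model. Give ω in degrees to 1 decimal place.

The equidistant cylindrical projection with φ₀ = 36.6° has h = 1 (meridians true) and k = cos φ₀ / cos φ along parallels.
At 24.4°: h = 1.000, k = 0.8816; principal scales a = 1.000, b = 0.8816.
sin(ω/2) = (a − b)/(a + b) = 0.1184/1.882 = 0.06295, so ω = 2 arcsin(0.06295) ≈ 7.2°.

7.2°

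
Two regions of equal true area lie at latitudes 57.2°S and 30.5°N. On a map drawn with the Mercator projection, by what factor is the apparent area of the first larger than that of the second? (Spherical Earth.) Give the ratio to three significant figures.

2.53

On Mercator, area is exaggerated by sec²φ = 1/cos²φ.
At 57.2°: sec²(57.2°) = 1/0.5417² = 3.408.
At 30.5°: sec²(30.5°) = 1/0.8616² = 1.347.
Ratio = 3.408/1.347 = cos²(30.5°)/cos²(57.2°) ≈ 2.53.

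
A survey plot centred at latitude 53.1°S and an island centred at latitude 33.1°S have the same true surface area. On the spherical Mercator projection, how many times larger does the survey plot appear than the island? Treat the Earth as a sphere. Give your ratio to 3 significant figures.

Mercator areal scale is sec²φ.
At 53.1°: sec²(53.1°) = 1/0.6004² = 2.774.
At 33.1°: sec²(33.1°) = 1/0.8377² = 1.425.
Ratio = 2.774/1.425 = cos²(33.1°)/cos²(53.1°) ≈ 1.95.

1.95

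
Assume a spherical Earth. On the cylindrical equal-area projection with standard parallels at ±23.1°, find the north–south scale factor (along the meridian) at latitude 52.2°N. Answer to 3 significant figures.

For cylindrical equal-area with standard parallel φ₀, h = cos φ / cos φ₀ and k = cos φ₀ / cos φ, so h·k = 1.
h = cos 52.2° / cos 23.1° = 0.6129/0.9198 = 0.6663.

0.666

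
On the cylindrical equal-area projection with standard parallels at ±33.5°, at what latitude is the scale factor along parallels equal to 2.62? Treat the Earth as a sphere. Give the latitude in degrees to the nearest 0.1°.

71.4°

For cylindrical equal-area with standard parallel φ₀, h = cos φ / cos φ₀ and k = cos φ₀ / cos φ, so h·k = 1.
k = cos φ₀ / cos φ = 2.62  ⇒  cos φ = cos 33.5° / 2.62 = 0.3183.
φ = arccos(0.3183) ≈ 71.4°.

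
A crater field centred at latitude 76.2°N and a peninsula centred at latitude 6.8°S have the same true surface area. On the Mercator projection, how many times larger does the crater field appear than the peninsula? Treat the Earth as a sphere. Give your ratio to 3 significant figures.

17.3

On Mercator, area is exaggerated by sec²φ = 1/cos²φ.
At 76.2°: sec²(76.2°) = 1/0.2385² = 17.58.
At 6.8°: sec²(6.8°) = 1/0.9930² = 1.014.
Ratio = 17.58/1.014 = cos²(6.8°)/cos²(76.2°) ≈ 17.3.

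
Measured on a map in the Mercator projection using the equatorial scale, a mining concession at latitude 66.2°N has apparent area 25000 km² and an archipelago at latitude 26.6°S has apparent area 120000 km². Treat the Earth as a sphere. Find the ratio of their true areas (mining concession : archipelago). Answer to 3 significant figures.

0.0424

On Mercator the areal scale is sec²φ, so true area = apparent × cos²φ.
True area of mining concession: 25000 × cos²(66.2°) = 25000 × 0.1628 = 4071 km².
True area of archipelago: 120000 × cos²(26.6°) = 120000 × 0.7995 = 95940 km².
Ratio = 4071 / 95940 ≈ 0.0424.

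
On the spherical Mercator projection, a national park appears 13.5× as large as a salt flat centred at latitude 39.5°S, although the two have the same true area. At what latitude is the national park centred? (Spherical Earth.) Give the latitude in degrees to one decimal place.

77.9°

Mercator areal scale is sec²φ, so apparent-area ratio = sec²φ₁ / sec²φ₂ = cos²φ₂ / cos²φ₁.
cos²φ₂ / cos²φ₁ = 13.5  ⇒  cos φ₁ = cos 39.5° / √13.5 = 0.7716/3.674 = 0.2100.
φ₁ = arccos(0.2100) ≈ 77.9°.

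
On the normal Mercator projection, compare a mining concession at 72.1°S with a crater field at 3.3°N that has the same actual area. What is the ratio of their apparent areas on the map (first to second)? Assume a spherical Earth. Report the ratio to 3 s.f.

Mercator areal scale is sec²φ.
At 72.1°: sec²(72.1°) = 1/0.3074² = 10.59.
At 3.3°: sec²(3.3°) = 1/0.9983² = 1.003.
Ratio = 10.59/1.003 = cos²(3.3°)/cos²(72.1°) ≈ 10.6.

10.6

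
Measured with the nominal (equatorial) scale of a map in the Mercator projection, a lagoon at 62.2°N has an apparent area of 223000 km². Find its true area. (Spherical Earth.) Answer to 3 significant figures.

48500 km²

The Mercator projection is conformal; its linear scale factor is the same in every direction and equals sec φ = 1/cos φ.
Areal scale = k² = sec²φ = 1/cos²(62.2°) = 1/0.4664² = 4.597.
True area = apparent / (areal scale) = 223000 / 4.597 ≈ 48500 km².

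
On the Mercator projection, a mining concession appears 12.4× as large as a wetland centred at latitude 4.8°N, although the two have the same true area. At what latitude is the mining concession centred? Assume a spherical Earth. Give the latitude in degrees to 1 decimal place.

73.6°

Mercator areal scale is sec²φ, so apparent-area ratio = sec²φ₁ / sec²φ₂ = cos²φ₂ / cos²φ₁.
cos²φ₂ / cos²φ₁ = 12.4  ⇒  cos φ₁ = cos 4.8° / √12.4 = 0.9965/3.521 = 0.2830.
φ₁ = arccos(0.2830) ≈ 73.6°.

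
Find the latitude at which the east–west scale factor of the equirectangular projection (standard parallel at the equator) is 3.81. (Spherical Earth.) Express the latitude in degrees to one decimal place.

Plate carrée: h = 1, k = sec φ along parallels.
sec φ = 3.81  ⇒  cos φ = 0.2625  ⇒  φ ≈ 74.8°.

74.8°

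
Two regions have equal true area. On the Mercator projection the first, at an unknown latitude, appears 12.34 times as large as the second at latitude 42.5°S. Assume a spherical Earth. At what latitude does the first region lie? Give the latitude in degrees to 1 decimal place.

77.9°

For equal true areas on Mercator, apparent areas scale as sec²φ, so the ratio is cos²φ₂ / cos²φ₁.
cos²φ₂ / cos²φ₁ = 12.34  ⇒  cos φ₁ = cos 42.5° / √12.34 = 0.7373/3.513 = 0.2099.
φ₁ = arccos(0.2099) ≈ 77.9°.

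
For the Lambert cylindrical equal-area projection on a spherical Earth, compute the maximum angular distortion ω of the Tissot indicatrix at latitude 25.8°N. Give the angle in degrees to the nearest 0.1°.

12.0°

The Lambert cylindrical equal-area projection is the cylindrical equal-area projection with its standard parallel at the equator (φ₀ = 0). Cylindrical equal-area (φ₀ = 0°): h = cos φ / cos 0° along meridians, k = cos 0° / cos φ along parallels; h·k = 1.
At 25.8°: h = 0.9003, k = 1.111; principal scales a = 1.111, b = 0.9003.
sin(ω/2) = (a − b)/(a + b) = 0.2104/2.011 = 0.1046, so ω = 2 arcsin(0.1046) ≈ 12.0°.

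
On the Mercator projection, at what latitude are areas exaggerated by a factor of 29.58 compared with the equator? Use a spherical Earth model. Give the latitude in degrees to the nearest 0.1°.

79.4°

Mercator areal scale is sec²φ.
sec²φ = 29.58  ⇒  cos²φ = 0.03381  ⇒  cos φ = 0.1839.
φ = arccos(0.1839) ≈ 79.4°.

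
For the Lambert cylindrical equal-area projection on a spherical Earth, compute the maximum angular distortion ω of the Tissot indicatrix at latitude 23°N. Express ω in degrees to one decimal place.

The Lambert cylindrical equal-area projection is the cylindrical equal-area projection with its standard parallel at the equator (φ₀ = 0). Cylindrical equal-area (φ₀ = 0°): h = cos φ / cos 0° along meridians, k = cos 0° / cos φ along parallels; h·k = 1.
At 23°: h = 0.9205, k = 1.086; principal scales a = 1.086, b = 0.9205.
sin(ω/2) = (a − b)/(a + b) = 0.1659/2.007 = 0.08264, so ω = 2 arcsin(0.08264) ≈ 9.5°.

9.5°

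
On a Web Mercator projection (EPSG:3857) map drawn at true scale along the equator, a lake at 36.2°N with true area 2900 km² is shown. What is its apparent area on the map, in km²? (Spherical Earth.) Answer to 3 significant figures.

For Mercator, h = k = sec φ (a conformal cylindrical projection has a single point scale, 1/cos φ).
Areal scale = k² = sec²φ = 1/cos²(36.2°) = 1/0.8070² = 1.536.
Apparent area = 2900 × 1.536 ≈ 4450 km².

4450 km²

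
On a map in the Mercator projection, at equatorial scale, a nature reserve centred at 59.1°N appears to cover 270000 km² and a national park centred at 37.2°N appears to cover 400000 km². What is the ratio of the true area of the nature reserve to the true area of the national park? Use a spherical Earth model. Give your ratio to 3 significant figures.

On Mercator the areal scale is sec²φ, so true area = apparent × cos²φ.
True area of nature reserve: 270000 × cos²(59.1°) = 270000 × 0.2637 = 71210 km².
True area of national park: 400000 × cos²(37.2°) = 400000 × 0.6345 = 253800 km².
Ratio = 71210 / 253800 ≈ 0.281.

0.281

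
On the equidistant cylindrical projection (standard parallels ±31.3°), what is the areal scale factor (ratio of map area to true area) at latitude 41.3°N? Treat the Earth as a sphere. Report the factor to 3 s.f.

The equidistant cylindrical projection with φ₀ = 31.3° has h = 1 (meridians true) and k = cos φ₀ / cos φ along parallels.
Areal scale = h·k = 1 × cos φ₀ / cos φ; at 41.3°, h = 1.000, k = 1.137, so h·k = 1.137.

1.14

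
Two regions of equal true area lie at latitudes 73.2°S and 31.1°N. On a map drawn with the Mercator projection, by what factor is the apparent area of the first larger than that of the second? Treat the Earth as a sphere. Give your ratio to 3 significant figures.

8.78

Mercator is conformal with k = sec φ, so areal scale = k² = sec²φ.
At 73.2°: sec²(73.2°) = 1/0.2890² = 11.97.
At 31.1°: sec²(31.1°) = 1/0.8563² = 1.364.
Ratio = 11.97/1.364 = cos²(31.1°)/cos²(73.2°) ≈ 8.78.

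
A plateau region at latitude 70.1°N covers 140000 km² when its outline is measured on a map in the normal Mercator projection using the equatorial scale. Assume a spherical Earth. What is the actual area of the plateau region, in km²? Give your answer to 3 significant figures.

The Mercator projection is conformal; its linear scale factor is the same in every direction and equals sec φ = 1/cos φ.
Areal scale = k² = sec²φ = 1/cos²(70.1°) = 1/0.3404² = 8.631.
True area = apparent / (areal scale) = 140000 / 8.631 ≈ 16200 km².

16200 km²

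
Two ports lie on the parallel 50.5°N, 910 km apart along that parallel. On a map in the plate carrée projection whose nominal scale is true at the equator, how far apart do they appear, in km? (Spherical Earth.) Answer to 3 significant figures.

In the plate carrée (x = Rλ, y = Rφ), meridians are true-scale (h = 1) and parallels are stretched by k = sec φ.
Along the parallel, k = sec 50.5° = 1/0.6361 = 1.572.
Map distance = 910 × 1.572 ≈ 1430 km.

1430 km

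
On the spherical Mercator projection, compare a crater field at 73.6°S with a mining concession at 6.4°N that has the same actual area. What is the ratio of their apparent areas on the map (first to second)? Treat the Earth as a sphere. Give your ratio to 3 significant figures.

On Mercator, area is exaggerated by sec²φ = 1/cos²φ.
At 73.6°: sec²(73.6°) = 1/0.2823² = 12.54.
At 6.4°: sec²(6.4°) = 1/0.9938² = 1.013.
Ratio = 12.54/1.013 = cos²(6.4°)/cos²(73.6°) ≈ 12.4.

12.4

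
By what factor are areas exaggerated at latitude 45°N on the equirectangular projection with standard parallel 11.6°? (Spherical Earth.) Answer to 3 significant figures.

1.39

With standard parallel φ₀ = 11.6°, the equirectangular projection gives x = Rλ cos φ₀, y = Rφ, so h = 1 and k = cos 11.6° / cos φ.
Areal scale = h·k = 1 × cos φ₀ / cos φ; at 45°, h = 1.000, k = 1.385, so h·k = 1.385.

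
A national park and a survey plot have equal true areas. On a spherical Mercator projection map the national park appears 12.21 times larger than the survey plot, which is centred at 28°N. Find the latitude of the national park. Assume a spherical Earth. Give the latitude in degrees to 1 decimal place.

75.4°

For equal true areas on Mercator, apparent areas scale as sec²φ, so the ratio is cos²φ₂ / cos²φ₁.
cos²φ₂ / cos²φ₁ = 12.21  ⇒  cos φ₁ = cos 28° / √12.21 = 0.8829/3.494 = 0.2527.
φ₁ = arccos(0.2527) ≈ 75.4°.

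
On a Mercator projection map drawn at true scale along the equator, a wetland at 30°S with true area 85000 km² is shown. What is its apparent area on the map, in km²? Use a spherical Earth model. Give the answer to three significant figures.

113000 km²

For Mercator, h = k = sec φ (a conformal cylindrical projection has a single point scale, 1/cos φ).
Areal scale = k² = sec²φ = 1/cos²(30°) = 1/0.8660² = 1.333.
Apparent area = 85000 × 1.333 ≈ 113000 km².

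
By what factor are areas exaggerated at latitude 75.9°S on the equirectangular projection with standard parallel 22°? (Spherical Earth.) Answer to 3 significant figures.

The equidistant cylindrical projection with φ₀ = 22° has h = 1 (meridians true) and k = cos φ₀ / cos φ along parallels.
Areal scale = h·k = 1 × cos φ₀ / cos φ; at 75.9°, h = 1.000, k = 3.806, so h·k = 3.806.

3.81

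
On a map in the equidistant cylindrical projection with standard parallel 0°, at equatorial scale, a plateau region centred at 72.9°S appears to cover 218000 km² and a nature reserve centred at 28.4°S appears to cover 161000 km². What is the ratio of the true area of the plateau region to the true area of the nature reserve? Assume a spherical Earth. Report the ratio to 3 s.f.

On the plate carrée, areal scale = h·k = 1 × sec φ, so true area = apparent × cos φ.
True area of plateau region: 218000 × cos(72.9°) = 218000 × 0.2940 = 64100 km².
True area of nature reserve: 161000 × cos(28.4°) = 161000 × 0.8796 = 141600 km².
Ratio = 64100 / 141600 ≈ 0.453.

0.453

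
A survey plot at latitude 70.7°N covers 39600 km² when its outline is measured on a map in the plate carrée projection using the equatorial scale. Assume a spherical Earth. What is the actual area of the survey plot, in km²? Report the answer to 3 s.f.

In the plate carrée (x = Rλ, y = Rφ), meridians are true-scale (h = 1) and parallels are stretched by k = sec φ.
Areal scale = h·k = 1 × sec φ; at 70.7°, h = 1.000, k = 3.026, so h·k = 3.026.
True area = apparent / (areal scale) = 39600 / 3.026 ≈ 13100 km².

13100 km²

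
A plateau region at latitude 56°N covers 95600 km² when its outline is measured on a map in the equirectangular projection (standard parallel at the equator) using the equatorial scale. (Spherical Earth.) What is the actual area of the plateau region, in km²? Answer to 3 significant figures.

53500 km²

For the equirectangular projection with φ₀ = 0 (plate carrée), h = 1 along meridians and k = sec φ along parallels.
Areal scale = h·k = 1 × sec φ; at 56°, h = 1.000, k = 1.788, so h·k = 1.788.
True area = apparent / (areal scale) = 95600 / 1.788 ≈ 53500 km².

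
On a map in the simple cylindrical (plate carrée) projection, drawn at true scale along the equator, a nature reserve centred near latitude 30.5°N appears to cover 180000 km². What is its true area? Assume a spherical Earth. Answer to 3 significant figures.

In the plate carrée (x = Rλ, y = Rφ), meridians are true-scale (h = 1) and parallels are stretched by k = sec φ.
Areal scale = h·k = 1 × sec φ; at 30.5°, h = 1.000, k = 1.161, so h·k = 1.161.
True area = apparent / (areal scale) = 180000 / 1.161 ≈ 155000 km².

155000 km²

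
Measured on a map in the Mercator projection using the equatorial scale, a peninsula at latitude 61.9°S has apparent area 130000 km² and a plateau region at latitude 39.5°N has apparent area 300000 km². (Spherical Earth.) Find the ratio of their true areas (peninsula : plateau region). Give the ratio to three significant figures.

On Mercator the areal scale is sec²φ, so true area = apparent × cos²φ.
True area of peninsula: 130000 × cos²(61.9°) = 130000 × 0.2219 = 28840 km².
True area of plateau region: 300000 × cos²(39.5°) = 300000 × 0.5954 = 178600 km².
Ratio = 28840 / 178600 ≈ 0.161.

0.161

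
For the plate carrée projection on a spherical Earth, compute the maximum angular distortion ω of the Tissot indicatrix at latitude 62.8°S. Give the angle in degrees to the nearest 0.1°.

43.8°

For the equirectangular projection with φ₀ = 0 (plate carrée), h = 1 along meridians and k = sec φ along parallels.
At 62.8°: h = 1.000, k = 2.188; principal scales a = 2.188, b = 1.000.
sin(ω/2) = (a − b)/(a + b) = 1.188/3.188 = 0.3726, so ω = 2 arcsin(0.3726) ≈ 43.8°.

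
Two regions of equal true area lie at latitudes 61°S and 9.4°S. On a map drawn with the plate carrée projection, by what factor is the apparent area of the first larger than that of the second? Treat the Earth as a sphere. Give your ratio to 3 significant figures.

2.03

For the equirectangular projection with φ₀ = 0 (plate carrée), h = 1 along meridians and k = sec φ along parallels.
Areal scale at 61°: h·k = 1.000 × 2.063 = 2.063.
Areal scale at 9.4°: h·k = 1.000 × 1.014 = 1.014.
Ratio = 2.063/1.014 ≈ 2.03.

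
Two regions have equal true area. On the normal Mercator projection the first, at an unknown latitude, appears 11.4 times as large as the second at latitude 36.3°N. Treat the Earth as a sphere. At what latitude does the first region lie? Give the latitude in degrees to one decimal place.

76.2°

On Mercator, (apparent₁)/(apparent₂) = sec²φ₁ / sec²φ₂ when true areas are equal.
cos²φ₂ / cos²φ₁ = 11.4  ⇒  cos φ₁ = cos 36.3° / √11.4 = 0.8059/3.376 = 0.2387.
φ₁ = arccos(0.2387) ≈ 76.2°.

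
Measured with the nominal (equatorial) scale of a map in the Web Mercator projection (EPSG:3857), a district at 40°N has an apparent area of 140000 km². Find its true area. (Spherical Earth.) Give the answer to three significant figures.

The Mercator projection is conformal; its linear scale factor is the same in every direction and equals sec φ = 1/cos φ.
Areal scale = k² = sec²φ = 1/cos²(40°) = 1/0.7660² = 1.704.
True area = apparent / (areal scale) = 140000 / 1.704 ≈ 82200 km².

82200 km²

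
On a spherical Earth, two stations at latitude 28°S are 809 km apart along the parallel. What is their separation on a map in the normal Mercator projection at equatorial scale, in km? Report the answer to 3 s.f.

916 km

The Mercator projection is conformal; its linear scale factor is the same in every direction and equals sec φ = 1/cos φ.
Along the parallel, k = sec 28° = 1/0.8829 = 1.133.
Map distance = 809 × 1.133 ≈ 916 km.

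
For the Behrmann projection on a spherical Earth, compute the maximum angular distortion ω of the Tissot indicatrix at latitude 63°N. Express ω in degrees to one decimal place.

The Behrmann projection is cylindrical equal-area with φ₀ = 30°. For cylindrical equal-area with standard parallel φ₀, h = cos φ / cos φ₀ and k = cos φ₀ / cos φ, so h·k = 1.
At 63°: h = 0.5242, k = 1.908; principal scales a = 1.908, b = 0.5242.
sin(ω/2) = (a − b)/(a + b) = 1.383/2.432 = 0.5689, so ω = 2 arcsin(0.5689) ≈ 69.3°.

69.3°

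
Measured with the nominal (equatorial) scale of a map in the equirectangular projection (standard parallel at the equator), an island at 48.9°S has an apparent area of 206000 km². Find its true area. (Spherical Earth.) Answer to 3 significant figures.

135000 km²

For the equirectangular projection with φ₀ = 0 (plate carrée), h = 1 along meridians and k = sec φ along parallels.
Areal scale = h·k = 1 × sec φ; at 48.9°, h = 1.000, k = 1.521, so h·k = 1.521.
True area = apparent / (areal scale) = 206000 / 1.521 ≈ 135000 km².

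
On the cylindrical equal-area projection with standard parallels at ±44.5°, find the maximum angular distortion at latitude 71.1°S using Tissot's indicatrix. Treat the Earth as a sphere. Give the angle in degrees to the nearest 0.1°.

82.3°

Cylindrical equal-area (φ₀ = 44.5°): h = cos φ / cos 44.5° along meridians, k = cos 44.5° / cos φ along parallels; h·k = 1.
At 71.1°: h = 0.4541, k = 2.202; principal scales a = 2.202, b = 0.4541.
sin(ω/2) = (a − b)/(a + b) = 1.748/2.656 = 0.6580, so ω = 2 arcsin(0.6580) ≈ 82.3°.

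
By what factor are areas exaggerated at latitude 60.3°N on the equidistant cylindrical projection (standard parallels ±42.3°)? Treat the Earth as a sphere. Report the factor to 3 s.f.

The equidistant cylindrical projection with φ₀ = 42.3° has h = 1 (meridians true) and k = cos φ₀ / cos φ along parallels.
Areal scale = h·k = 1 × cos φ₀ / cos φ; at 60.3°, h = 1.000, k = 1.493, so h·k = 1.493.

1.49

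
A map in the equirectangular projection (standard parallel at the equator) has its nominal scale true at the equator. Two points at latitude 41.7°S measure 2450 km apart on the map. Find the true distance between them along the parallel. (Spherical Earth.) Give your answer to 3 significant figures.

In the plate carrée (x = Rλ, y = Rφ), meridians are true-scale (h = 1) and parallels are stretched by k = sec φ.
Along the parallel at 41.7°, map distances are exaggerated by k = sec 41.7° = 1.339.
True distance = 2450 / 1.339 = 2450 × cos 41.7° ≈ 1830 km.

1830 km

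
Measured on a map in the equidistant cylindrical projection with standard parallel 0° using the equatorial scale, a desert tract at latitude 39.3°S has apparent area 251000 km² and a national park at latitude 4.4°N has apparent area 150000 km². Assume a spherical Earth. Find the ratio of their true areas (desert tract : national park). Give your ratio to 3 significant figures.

1.30

Plate carrée has h = 1 and k = sec φ, giving areal scale sec φ; true area = (apparent area) · cos φ.
True area of desert tract: 251000 × cos(39.3°) = 251000 × 0.7738 = 194200 km².
True area of national park: 150000 × cos(4.4°) = 150000 × 0.9971 = 149600 km².
Ratio = 194200 / 149600 ≈ 1.30.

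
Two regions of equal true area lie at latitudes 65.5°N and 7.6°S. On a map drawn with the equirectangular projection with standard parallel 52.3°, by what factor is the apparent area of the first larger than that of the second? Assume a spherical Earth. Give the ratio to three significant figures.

With standard parallel φ₀ = 52.3°, the equirectangular projection gives x = Rλ cos φ₀, y = Rφ, so h = 1 and k = cos 52.3° / cos φ.
Areal scale at 65.5°: h·k = 1.000 × 1.475 = 1.475.
Areal scale at 7.6°: h·k = 1.000 × 0.6169 = 0.6169.
Ratio = 1.475/0.6169 ≈ 2.39.

2.39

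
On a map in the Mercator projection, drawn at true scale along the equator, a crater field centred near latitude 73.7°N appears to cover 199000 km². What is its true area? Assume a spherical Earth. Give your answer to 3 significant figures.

15700 km²

For Mercator, h = k = sec φ (a conformal cylindrical projection has a single point scale, 1/cos φ).
Areal scale = k² = sec²φ = 1/cos²(73.7°) = 1/0.2807² = 12.69.
True area = apparent / (areal scale) = 199000 / 12.69 ≈ 15700 km².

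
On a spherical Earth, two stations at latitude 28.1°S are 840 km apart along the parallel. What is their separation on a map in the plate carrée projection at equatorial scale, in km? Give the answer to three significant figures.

Plate carrée maps x = Rλ, y = Rφ. The meridian scale is h = 1 and the parallel scale is k = 1/cos φ = sec φ.
Along the parallel, k = sec 28.1° = 1/0.8821 = 1.134.
Map distance = 840 × 1.134 ≈ 952 km.

952 km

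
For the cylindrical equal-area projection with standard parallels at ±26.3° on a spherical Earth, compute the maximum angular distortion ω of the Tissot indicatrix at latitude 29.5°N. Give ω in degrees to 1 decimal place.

3.4°

A cylindrical equal-area projection with standard parallel φ₀ has meridian scale h = cos φ / cos φ₀ and parallel scale k = cos φ₀ / cos φ (so areas are preserved, h·k = 1).
At 29.5°: h = 0.9709, k = 1.030; principal scales a = 1.030, b = 0.9709.
sin(ω/2) = (a − b)/(a + b) = 0.05917/2.001 = 0.02957, so ω = 2 arcsin(0.02957) ≈ 3.4°.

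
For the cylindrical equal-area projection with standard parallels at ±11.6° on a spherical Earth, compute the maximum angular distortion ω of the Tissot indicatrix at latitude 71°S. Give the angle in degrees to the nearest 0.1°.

For cylindrical equal-area with standard parallel φ₀, h = cos φ / cos φ₀ and k = cos φ₀ / cos φ, so h·k = 1.
At 71°: h = 0.3324, k = 3.009; principal scales a = 3.009, b = 0.3324.
sin(ω/2) = (a − b)/(a + b) = 2.676/3.341 = 0.8011, so ω = 2 arcsin(0.8011) ≈ 106.5°.

106.5°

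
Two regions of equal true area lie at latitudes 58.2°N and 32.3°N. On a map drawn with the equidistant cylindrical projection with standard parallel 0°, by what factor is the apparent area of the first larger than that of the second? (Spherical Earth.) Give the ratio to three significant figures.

In the plate carrée (x = Rλ, y = Rφ), meridians are true-scale (h = 1) and parallels are stretched by k = sec φ.
Areal scale at 58.2°: h·k = 1.000 × 1.898 = 1.898.
Areal scale at 32.3°: h·k = 1.000 × 1.183 = 1.183.
Ratio = 1.898/1.183 ≈ 1.60.

1.60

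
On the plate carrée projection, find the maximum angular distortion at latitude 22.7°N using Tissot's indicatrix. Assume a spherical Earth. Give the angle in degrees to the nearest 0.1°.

4.6°

Plate carrée maps x = Rλ, y = Rφ. The meridian scale is h = 1 and the parallel scale is k = 1/cos φ = sec φ.
At 22.7°: h = 1.000, k = 1.084; principal scales a = 1.084, b = 1.000.
sin(ω/2) = (a − b)/(a + b) = 0.08397/2.084 = 0.04029, so ω = 2 arcsin(0.04029) ≈ 4.6°.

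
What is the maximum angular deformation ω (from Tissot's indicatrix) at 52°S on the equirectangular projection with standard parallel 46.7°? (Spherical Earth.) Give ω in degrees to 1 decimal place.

The equidistant cylindrical projection with φ₀ = 46.7° has h = 1 (meridians true) and k = cos φ₀ / cos φ along parallels.
At 52°: h = 1.000, k = 1.114; principal scales a = 1.114, b = 1.000.
sin(ω/2) = (a − b)/(a + b) = 0.1140/2.114 = 0.05391, so ω = 2 arcsin(0.05391) ≈ 6.2°.

6.2°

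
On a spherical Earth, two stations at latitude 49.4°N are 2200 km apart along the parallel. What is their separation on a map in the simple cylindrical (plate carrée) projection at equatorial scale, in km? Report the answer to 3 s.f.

For the equirectangular projection with φ₀ = 0 (plate carrée), h = 1 along meridians and k = sec φ along parallels.
Along the parallel, k = sec 49.4° = 1/0.6508 = 1.537.
Map distance = 2200 × 1.537 ≈ 3380 km.

3380 km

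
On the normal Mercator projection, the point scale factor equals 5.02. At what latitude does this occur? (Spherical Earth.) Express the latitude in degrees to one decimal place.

78.5°

Mercator scale is k = sec φ = 1/cos φ.
1/cos φ = 5.02  ⇒  cos φ = 0.1992  ⇒  φ = arccos(0.1992) ≈ 78.5°.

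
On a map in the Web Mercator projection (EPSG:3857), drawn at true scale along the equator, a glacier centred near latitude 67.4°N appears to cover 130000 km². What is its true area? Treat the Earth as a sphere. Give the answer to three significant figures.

The Mercator projection is conformal; its linear scale factor is the same in every direction and equals sec φ = 1/cos φ.
Areal scale = k² = sec²φ = 1/cos²(67.4°) = 1/0.3843² = 6.771.
True area = apparent / (areal scale) = 130000 / 6.771 ≈ 19200 km².

19200 km²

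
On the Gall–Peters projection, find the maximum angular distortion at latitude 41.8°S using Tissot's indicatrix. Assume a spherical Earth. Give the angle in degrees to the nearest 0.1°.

Gall–Peters is a cylindrical equal-area projection with standard parallels at ±45°. A cylindrical equal-area projection with standard parallel φ₀ has meridian scale h = cos φ / cos φ₀ and parallel scale k = cos φ₀ / cos φ (so areas are preserved, h·k = 1).
At 41.8°: h = 1.054, k = 0.9485; principal scales a = 1.054, b = 0.9485.
sin(ω/2) = (a − b)/(a + b) = 0.1057/2.003 = 0.05279, so ω = 2 arcsin(0.05279) ≈ 6.1°.

6.1°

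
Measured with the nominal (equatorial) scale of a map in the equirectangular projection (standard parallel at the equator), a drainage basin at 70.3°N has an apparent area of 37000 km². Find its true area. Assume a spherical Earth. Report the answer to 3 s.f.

12500 km²

In the plate carrée (x = Rλ, y = Rφ), meridians are true-scale (h = 1) and parallels are stretched by k = sec φ.
Areal scale = h·k = 1 × sec φ; at 70.3°, h = 1.000, k = 2.967, so h·k = 2.967.
True area = apparent / (areal scale) = 37000 / 2.967 ≈ 12500 km².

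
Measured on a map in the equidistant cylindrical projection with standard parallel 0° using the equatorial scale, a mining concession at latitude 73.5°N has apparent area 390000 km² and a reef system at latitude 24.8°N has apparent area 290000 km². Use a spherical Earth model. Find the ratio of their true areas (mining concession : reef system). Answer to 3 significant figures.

Plate carrée has h = 1 and k = sec φ, giving areal scale sec φ; true area = (apparent area) · cos φ.
True area of mining concession: 390000 × cos(73.5°) = 390000 × 0.2840 = 110800 km².
True area of reef system: 290000 × cos(24.8°) = 290000 × 0.9078 = 263300 km².
Ratio = 110800 / 263300 ≈ 0.421.

0.421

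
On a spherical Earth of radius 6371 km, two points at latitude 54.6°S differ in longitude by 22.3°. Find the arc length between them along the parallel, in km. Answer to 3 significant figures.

1440 km

Arc length along a parallel = R cos φ · Δλ (with Δλ in radians).
= 6371 × cos 54.6° × (22.3° × π/180) = 6371 × 0.5793 × 0.3892 ≈ 1440 km.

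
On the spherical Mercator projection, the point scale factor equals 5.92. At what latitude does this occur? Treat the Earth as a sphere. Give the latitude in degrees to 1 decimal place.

80.3°

Mercator scale is k = sec φ = 1/cos φ.
1/cos φ = 5.92  ⇒  cos φ = 0.1689  ⇒  φ = arccos(0.1689) ≈ 80.3°.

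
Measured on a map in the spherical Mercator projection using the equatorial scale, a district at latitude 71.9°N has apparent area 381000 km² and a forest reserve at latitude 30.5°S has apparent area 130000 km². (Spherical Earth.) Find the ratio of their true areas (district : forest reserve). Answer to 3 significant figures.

Mercator's areal exaggeration is sec²φ; hence true area = (apparent area) · cos²φ.
True area of district: 381000 × cos²(71.9°) = 381000 × 0.09652 = 36770 km².
True area of forest reserve: 130000 × cos²(30.5°) = 130000 × 0.7424 = 96510 km².
Ratio = 36770 / 96510 ≈ 0.381.

0.381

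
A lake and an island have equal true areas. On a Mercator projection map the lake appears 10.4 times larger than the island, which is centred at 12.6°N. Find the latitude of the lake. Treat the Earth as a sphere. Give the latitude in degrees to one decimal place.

72.4°

For equal true areas on Mercator, apparent areas scale as sec²φ, so the ratio is cos²φ₂ / cos²φ₁.
cos²φ₂ / cos²φ₁ = 10.4  ⇒  cos φ₁ = cos 12.6° / √10.4 = 0.9759/3.225 = 0.3026.
φ₁ = arccos(0.3026) ≈ 72.4°.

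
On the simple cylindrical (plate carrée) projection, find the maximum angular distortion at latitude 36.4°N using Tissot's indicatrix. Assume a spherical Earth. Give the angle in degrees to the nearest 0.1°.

12.4°

Plate carrée maps x = Rλ, y = Rφ. The meridian scale is h = 1 and the parallel scale is k = 1/cos φ = sec φ.
At 36.4°: h = 1.000, k = 1.242; principal scales a = 1.242, b = 1.000.
sin(ω/2) = (a − b)/(a + b) = 0.2424/2.242 = 0.1081, so ω = 2 arcsin(0.1081) ≈ 12.4°.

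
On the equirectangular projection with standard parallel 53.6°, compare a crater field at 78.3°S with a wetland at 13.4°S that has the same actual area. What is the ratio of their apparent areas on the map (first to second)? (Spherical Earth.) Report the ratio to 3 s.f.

The equidistant cylindrical projection with φ₀ = 53.6° has h = 1 (meridians true) and k = cos φ₀ / cos φ along parallels.
Areal scale at 78.3°: h·k = 1.000 × 2.926 = 2.926.
Areal scale at 13.4°: h·k = 1.000 × 0.6100 = 0.6100.
Ratio = 2.926/0.6100 ≈ 4.80.

4.80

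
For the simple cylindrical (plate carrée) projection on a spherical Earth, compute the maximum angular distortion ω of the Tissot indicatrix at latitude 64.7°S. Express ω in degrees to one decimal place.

In the plate carrée (x = Rλ, y = Rφ), meridians are true-scale (h = 1) and parallels are stretched by k = sec φ.
At 64.7°: h = 1.000, k = 2.340; principal scales a = 2.340, b = 1.000.
sin(ω/2) = (a − b)/(a + b) = 1.340/3.340 = 0.4012, so ω = 2 arcsin(0.4012) ≈ 47.3°.

47.3°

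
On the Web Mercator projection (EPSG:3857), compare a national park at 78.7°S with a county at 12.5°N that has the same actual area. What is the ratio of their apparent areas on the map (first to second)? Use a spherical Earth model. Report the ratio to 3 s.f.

On Mercator, area is exaggerated by sec²φ = 1/cos²φ.
At 78.7°: sec²(78.7°) = 1/0.1959² = 26.05.
At 12.5°: sec²(12.5°) = 1/0.9763² = 1.049.
Ratio = 26.05/1.049 = cos²(12.5°)/cos²(78.7°) ≈ 24.8.

24.8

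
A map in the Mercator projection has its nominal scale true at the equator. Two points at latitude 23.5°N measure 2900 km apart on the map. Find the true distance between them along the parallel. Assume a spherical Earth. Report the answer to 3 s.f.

2660 km

The Mercator projection is conformal; its linear scale factor is the same in every direction and equals sec φ = 1/cos φ.
Along the parallel at 23.5°, map distances are exaggerated by k = sec 23.5° = 1.090.
True distance = 2900 / 1.090 = 2900 × cos 23.5° ≈ 2660 km.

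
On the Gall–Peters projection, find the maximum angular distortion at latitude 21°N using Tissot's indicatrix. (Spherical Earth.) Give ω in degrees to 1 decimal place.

31.4°

The Gall–Peters projection is cylindrical equal-area with φ₀ = 45°. For cylindrical equal-area with standard parallel φ₀, h = cos φ / cos φ₀ and k = cos φ₀ / cos φ, so h·k = 1.
At 21°: h = 1.320, k = 0.7574; principal scales a = 1.320, b = 0.7574.
sin(ω/2) = (a − b)/(a + b) = 0.5629/2.078 = 0.2709, so ω = 2 arcsin(0.2709) ≈ 31.4°.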